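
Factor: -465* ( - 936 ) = 2^3*3^3*5^1*13^1 * 31^1  =  435240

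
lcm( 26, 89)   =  2314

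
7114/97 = 73+ 33/97  =  73.34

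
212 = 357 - 145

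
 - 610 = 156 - 766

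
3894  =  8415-4521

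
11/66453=11/66453 = 0.00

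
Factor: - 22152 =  - 2^3*3^1*13^1*71^1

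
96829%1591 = 1369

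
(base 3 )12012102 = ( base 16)ECF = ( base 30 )46b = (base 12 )223B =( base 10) 3791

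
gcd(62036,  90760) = 4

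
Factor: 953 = 953^1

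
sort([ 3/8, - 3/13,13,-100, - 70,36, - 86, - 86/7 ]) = [ - 100,-86, - 70, - 86/7, - 3/13,3/8,13,36]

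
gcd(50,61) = 1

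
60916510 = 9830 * 6197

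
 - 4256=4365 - 8621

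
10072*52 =523744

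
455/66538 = 455/66538 = 0.01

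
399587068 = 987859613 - 588272545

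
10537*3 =31611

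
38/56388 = 19/28194 = 0.00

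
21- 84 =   -  63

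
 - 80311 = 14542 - 94853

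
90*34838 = 3135420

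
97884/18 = 5438=5438.00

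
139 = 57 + 82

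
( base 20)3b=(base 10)71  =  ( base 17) 43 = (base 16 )47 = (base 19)3E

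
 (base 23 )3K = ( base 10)89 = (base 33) 2N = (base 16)59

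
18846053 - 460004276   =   - 441158223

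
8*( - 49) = - 392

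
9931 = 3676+6255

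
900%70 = 60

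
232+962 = 1194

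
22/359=22/359 =0.06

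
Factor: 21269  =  21269^1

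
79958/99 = 79958/99 = 807.66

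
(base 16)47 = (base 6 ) 155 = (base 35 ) 21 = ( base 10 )71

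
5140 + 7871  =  13011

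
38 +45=83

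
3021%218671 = 3021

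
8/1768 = 1/221 = 0.00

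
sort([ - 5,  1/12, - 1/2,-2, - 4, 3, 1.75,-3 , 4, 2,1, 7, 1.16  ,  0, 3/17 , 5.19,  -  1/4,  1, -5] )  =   [ - 5, - 5, - 4, -3, - 2, - 1/2, - 1/4 , 0, 1/12, 3/17,1, 1 , 1.16, 1.75, 2, 3, 4, 5.19, 7] 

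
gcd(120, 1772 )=4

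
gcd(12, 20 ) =4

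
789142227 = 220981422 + 568160805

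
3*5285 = 15855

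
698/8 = 87 + 1/4 = 87.25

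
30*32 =960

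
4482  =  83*54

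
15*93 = 1395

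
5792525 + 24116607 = 29909132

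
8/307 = 8/307 = 0.03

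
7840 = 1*7840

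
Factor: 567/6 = 189/2= 2^( - 1)*3^3 *7^1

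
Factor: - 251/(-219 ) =3^(- 1)*73^(- 1)*251^1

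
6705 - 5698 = 1007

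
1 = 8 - 7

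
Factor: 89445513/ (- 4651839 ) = - 3^(  -  1)*73^1 * 408427^1 * 516871^( - 1 )=-29815171/1550613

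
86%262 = 86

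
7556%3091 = 1374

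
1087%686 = 401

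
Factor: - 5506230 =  - 2^1*3^1*5^1*29^1*6329^1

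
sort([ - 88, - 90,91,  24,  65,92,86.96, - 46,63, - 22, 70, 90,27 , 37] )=[ - 90,-88, - 46,  -  22,24, 27,37, 63, 65,70,86.96, 90, 91,92 ] 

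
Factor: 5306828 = 2^2*31^1*42797^1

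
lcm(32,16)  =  32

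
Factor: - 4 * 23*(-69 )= 6348 = 2^2*  3^1*23^2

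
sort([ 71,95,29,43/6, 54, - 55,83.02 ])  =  [ - 55, 43/6,29, 54,71,83.02,95]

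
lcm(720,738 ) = 29520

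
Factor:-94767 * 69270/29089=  - 6564510090/29089= -2^1*3^2*5^1* 19^( - 1 ) *31^1* 1019^1*1531^( - 1)* 2309^1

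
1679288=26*64588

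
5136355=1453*3535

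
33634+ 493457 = 527091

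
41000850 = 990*41415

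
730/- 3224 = - 1 + 1247/1612 = -0.23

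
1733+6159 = 7892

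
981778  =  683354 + 298424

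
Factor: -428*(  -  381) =2^2*3^1*107^1*127^1 = 163068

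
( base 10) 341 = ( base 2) 101010101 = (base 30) BB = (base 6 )1325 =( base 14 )1a5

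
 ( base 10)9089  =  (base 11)6913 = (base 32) 8s1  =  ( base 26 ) DBF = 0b10001110000001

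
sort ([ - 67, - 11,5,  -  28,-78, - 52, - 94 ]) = [ - 94, - 78, - 67,  -  52,-28, - 11,5 ]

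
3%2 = 1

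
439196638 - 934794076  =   - 495597438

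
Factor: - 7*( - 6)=2^1*3^1 * 7^1 =42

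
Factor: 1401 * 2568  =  3597768 =2^3*3^2 *107^1*467^1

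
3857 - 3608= 249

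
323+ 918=1241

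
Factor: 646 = 2^1*17^1*19^1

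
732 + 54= 786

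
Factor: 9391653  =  3^3*53^1*6563^1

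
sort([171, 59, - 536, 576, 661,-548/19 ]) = [ - 536, - 548/19, 59 , 171, 576,661 ]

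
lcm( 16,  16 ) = 16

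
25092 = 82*306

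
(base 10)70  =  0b1000110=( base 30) 2a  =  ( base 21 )37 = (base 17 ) 42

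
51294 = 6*8549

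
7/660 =7/660 = 0.01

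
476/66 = 7 + 7/33 =7.21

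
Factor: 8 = 2^3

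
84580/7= 84580/7 = 12082.86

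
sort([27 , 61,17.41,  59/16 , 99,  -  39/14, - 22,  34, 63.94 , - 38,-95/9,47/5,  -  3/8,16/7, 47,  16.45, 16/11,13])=[ - 38, - 22,  -  95/9, - 39/14, - 3/8,  16/11  ,  16/7,  59/16 , 47/5,  13,  16.45,  17.41,  27,34,47,  61,63.94,  99]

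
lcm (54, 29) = 1566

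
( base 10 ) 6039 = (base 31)68P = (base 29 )757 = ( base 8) 13627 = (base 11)45A0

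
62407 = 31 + 62376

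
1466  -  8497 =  - 7031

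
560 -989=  - 429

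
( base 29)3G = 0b1100111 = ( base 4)1213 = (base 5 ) 403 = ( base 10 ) 103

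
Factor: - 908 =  - 2^2*227^1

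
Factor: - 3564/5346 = - 2^1*3^( - 1) = - 2/3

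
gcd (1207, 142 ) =71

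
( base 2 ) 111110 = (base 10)62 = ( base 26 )2a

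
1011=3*337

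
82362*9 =741258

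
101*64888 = 6553688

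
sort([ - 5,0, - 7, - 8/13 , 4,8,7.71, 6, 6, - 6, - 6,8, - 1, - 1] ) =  [ - 7, - 6, - 6, - 5, - 1, - 1,-8/13,  0 , 4, 6, 6 , 7.71, 8, 8 ]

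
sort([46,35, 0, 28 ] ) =[ 0, 28,35,46]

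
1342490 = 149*9010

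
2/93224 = 1/46612 = 0.00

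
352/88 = 4= 4.00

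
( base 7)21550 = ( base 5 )133200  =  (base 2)1010100110001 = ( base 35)4f0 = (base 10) 5425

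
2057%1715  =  342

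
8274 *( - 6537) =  - 54087138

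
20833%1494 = 1411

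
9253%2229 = 337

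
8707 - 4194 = 4513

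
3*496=1488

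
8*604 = 4832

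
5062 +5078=10140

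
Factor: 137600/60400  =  2^3*43^1*151^( - 1)= 344/151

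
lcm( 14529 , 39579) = 1147791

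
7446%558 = 192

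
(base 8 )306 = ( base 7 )402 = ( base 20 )9I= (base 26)7G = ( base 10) 198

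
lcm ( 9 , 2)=18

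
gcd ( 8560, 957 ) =1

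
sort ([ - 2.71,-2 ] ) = [  -  2.71, - 2]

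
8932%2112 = 484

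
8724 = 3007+5717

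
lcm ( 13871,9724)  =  943228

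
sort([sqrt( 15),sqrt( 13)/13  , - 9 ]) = [ - 9,  sqrt( 13)/13, sqrt( 15)]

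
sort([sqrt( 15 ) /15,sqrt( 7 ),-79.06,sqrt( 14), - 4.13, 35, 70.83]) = [  -  79.06, - 4.13, sqrt( 15 ) /15,sqrt(7 ),sqrt (14 ),35, 70.83]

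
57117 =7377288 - 7320171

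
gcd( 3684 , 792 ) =12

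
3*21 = 63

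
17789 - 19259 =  - 1470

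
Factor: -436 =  - 2^2*109^1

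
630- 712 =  - 82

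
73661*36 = 2651796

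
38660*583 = 22538780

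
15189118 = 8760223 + 6428895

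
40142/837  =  47 + 803/837=47.96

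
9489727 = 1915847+7573880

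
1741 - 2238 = - 497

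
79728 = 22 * 3624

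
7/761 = 7/761 = 0.01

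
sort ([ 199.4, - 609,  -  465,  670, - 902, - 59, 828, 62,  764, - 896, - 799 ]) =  [ - 902, - 896, - 799, - 609, - 465 , - 59, 62, 199.4, 670, 764,  828]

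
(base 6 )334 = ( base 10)130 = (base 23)5F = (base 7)244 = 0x82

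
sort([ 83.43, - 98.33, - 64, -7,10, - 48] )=[ -98.33, - 64,-48, - 7 , 10, 83.43]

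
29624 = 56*529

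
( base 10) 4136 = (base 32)418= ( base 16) 1028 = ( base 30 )4HQ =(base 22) 8c0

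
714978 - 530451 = 184527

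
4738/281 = 4738/281 = 16.86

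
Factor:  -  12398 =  - 2^1 * 6199^1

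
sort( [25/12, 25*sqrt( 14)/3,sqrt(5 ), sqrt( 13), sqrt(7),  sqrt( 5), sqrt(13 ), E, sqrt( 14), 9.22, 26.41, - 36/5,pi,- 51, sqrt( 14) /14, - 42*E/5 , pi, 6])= [-51, - 42 * E/5,  -  36/5, sqrt( 14) /14,  25/12,sqrt( 5), sqrt(5), sqrt ( 7), E,pi, pi, sqrt ( 13),sqrt(13 ), sqrt ( 14 ) , 6,9.22,26.41 , 25*sqrt ( 14)/3 ]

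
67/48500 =67/48500= 0.00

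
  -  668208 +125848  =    -  542360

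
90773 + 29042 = 119815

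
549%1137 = 549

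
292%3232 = 292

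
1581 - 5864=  - 4283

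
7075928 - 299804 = 6776124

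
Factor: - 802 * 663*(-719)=382310994 = 2^1*3^1 * 13^1*17^1*401^1*719^1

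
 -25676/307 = - 84+112/307 = -83.64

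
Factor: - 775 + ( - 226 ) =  - 7^1*11^1 * 13^1 = - 1001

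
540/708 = 45/59 = 0.76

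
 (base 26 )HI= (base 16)1cc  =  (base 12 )324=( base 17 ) 1a1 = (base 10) 460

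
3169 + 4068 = 7237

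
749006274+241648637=990654911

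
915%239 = 198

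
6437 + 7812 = 14249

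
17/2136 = 17/2136 =0.01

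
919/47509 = 919/47509  =  0.02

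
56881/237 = 56881/237= 240.00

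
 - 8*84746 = - 677968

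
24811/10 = 2481 + 1/10 = 2481.10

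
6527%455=157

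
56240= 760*74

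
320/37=8+24/37 = 8.65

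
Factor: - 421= - 421^1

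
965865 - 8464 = 957401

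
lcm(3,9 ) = 9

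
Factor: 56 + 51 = 107^1 = 107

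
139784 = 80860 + 58924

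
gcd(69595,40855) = 5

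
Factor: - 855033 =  - 3^1*37^1*7703^1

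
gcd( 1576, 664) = 8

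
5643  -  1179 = 4464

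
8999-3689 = 5310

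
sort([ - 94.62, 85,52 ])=[ - 94.62, 52,85 ]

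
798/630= 1 + 4/15=1.27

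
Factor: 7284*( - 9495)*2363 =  - 163428813540 = - 2^2*3^3*5^1*17^1*139^1*211^1 *607^1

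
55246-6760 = 48486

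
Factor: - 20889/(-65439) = 211^1*661^ ( -1)=211/661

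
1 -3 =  - 2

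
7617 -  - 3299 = 10916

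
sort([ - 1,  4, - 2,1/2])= [ - 2 , - 1 , 1/2,4 ]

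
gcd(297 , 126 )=9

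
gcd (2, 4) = 2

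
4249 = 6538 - 2289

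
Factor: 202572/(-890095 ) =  - 2^2*3^2 * 5^(-1)*17^1*67^( - 1 ) * 331^1*2657^(  -  1)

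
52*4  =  208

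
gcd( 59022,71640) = 18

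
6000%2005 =1990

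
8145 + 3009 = 11154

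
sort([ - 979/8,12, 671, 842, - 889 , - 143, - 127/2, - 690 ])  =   [ - 889, - 690, - 143, - 979/8,- 127/2, 12,  671,  842 ]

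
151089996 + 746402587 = 897492583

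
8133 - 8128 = 5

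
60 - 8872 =  -  8812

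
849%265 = 54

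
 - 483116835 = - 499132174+16015339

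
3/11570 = 3/11570  =  0.00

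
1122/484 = 51/22 = 2.32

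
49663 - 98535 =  - 48872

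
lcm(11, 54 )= 594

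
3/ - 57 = -1/19 = -0.05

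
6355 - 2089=4266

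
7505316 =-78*( - 96222)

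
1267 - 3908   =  -2641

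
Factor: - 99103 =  - 99103^1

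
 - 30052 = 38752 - 68804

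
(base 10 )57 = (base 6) 133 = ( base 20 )2H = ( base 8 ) 71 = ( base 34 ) 1N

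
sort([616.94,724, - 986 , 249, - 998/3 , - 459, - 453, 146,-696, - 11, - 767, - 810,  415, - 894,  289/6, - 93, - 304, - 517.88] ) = [ - 986, - 894,-810, - 767,- 696, - 517.88, - 459 , - 453, - 998/3, - 304, - 93,  -  11,  289/6 , 146,  249 , 415, 616.94,724]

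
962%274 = 140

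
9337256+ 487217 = 9824473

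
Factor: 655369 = 11^1*13^1*4583^1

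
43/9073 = 1/211 = 0.00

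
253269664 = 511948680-258679016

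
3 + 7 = 10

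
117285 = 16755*7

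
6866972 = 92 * 74641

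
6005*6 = 36030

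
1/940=1/940= 0.00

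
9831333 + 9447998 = 19279331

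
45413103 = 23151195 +22261908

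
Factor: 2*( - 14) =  - 28 = - 2^2*7^1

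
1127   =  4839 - 3712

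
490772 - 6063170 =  - 5572398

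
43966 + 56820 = 100786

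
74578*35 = 2610230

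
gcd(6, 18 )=6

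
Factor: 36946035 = 3^2*5^1*7^1*53^1*2213^1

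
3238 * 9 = 29142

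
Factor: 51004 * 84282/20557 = 2^3*3^1*11^1*41^1*61^( - 1)*311^1*337^( - 1 )*1277^1=4298719128/20557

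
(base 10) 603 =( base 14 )311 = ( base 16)25B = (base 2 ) 1001011011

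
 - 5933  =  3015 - 8948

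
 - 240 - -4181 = 3941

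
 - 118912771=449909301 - 568822072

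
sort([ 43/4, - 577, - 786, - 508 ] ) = [ - 786,  -  577,-508, 43/4]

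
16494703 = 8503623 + 7991080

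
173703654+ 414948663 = 588652317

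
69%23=0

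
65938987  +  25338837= 91277824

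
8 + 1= 9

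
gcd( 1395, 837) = 279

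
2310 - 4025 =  - 1715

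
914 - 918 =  - 4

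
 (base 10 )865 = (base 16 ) 361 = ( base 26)177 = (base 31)RS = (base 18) 2C1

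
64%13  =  12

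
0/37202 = 0= 0.00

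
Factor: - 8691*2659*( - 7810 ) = 180484171890 = 2^1*3^1*5^1 * 11^1 * 71^1*2659^1 * 2897^1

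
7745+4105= 11850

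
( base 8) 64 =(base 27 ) 1P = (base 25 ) 22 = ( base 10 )52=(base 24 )24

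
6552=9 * 728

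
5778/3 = 1926= 1926.00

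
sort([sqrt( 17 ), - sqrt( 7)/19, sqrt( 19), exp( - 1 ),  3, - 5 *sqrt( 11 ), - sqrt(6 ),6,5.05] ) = [ - 5*sqrt( 11 ), - sqrt( 6 ), - sqrt(7) /19, exp( - 1), 3, sqrt( 17), sqrt( 19 ),  5.05,6] 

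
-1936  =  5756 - 7692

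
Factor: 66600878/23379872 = 33300439/11689936 = 2^( - 4)*29^1*137^( -1 )*5333^( - 1)*1148291^1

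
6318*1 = 6318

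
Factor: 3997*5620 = 2^2*5^1*7^1*281^1 * 571^1 = 22463140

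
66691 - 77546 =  - 10855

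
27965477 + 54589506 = 82554983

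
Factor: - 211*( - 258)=2^1 * 3^1*43^1*211^1 = 54438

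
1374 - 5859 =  - 4485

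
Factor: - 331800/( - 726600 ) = 79^1*173^( - 1 )=79/173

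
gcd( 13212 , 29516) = 4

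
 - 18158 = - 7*2594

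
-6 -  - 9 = 3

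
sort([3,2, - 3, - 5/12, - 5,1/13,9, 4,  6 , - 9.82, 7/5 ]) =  [ - 9.82,-5, - 3, - 5/12, 1/13,7/5,2,3,4, 6, 9]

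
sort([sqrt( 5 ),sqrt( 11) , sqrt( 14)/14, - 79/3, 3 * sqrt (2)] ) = [ - 79/3, sqrt(14)/14, sqrt( 5), sqrt( 11),3*sqrt(2)]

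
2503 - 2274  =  229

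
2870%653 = 258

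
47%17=13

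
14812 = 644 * 23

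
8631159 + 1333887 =9965046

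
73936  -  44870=29066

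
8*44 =352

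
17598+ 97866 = 115464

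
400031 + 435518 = 835549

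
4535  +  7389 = 11924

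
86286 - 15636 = 70650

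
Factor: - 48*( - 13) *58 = 2^5 * 3^1*13^1*29^1 = 36192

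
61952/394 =157+47/197= 157.24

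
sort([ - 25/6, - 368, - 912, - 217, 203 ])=[ - 912, - 368, - 217, -25/6,203 ] 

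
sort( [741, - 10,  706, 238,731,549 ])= [-10,238, 549,706,731,741 ]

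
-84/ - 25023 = 28/8341= 0.00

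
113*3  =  339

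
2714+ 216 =2930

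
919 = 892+27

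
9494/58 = 163 + 20/29 = 163.69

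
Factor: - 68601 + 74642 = 6041 =7^1*863^1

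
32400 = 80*405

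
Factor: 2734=2^1*1367^1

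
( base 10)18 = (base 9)20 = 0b10010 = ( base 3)200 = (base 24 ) i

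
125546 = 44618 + 80928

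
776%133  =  111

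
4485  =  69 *65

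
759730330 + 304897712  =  1064628042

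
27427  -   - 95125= 122552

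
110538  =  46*2403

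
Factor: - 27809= - 27809^1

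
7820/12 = 1955/3 = 651.67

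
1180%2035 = 1180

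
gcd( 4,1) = 1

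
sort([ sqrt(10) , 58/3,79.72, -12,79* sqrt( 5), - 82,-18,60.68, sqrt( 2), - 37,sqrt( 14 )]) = [- 82, - 37, - 18, - 12,  sqrt( 2) , sqrt(10 ),sqrt( 14),58/3, 60.68, 79.72,79 * sqrt (5)]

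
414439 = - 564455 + 978894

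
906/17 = 53+5/17 = 53.29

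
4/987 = 4/987 = 0.00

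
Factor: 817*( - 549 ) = -3^2*19^1*43^1*61^1 = - 448533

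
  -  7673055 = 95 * (-80769)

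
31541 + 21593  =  53134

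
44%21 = 2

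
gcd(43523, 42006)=1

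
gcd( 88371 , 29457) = 29457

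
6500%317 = 160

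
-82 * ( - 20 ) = 1640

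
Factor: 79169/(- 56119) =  - 7^(  -  1 )*17^1*4657^1 * 8017^( - 1) 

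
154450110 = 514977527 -360527417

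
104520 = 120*871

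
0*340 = 0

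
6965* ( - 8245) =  -57426425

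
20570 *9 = 185130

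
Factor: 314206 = 2^1*157103^1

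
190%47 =2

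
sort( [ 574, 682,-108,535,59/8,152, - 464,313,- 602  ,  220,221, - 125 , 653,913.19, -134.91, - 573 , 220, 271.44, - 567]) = [-602,-573,-567, - 464, - 134.91, - 125,- 108, 59/8,152, 220,220,  221 , 271.44, 313,535, 574,653,682,913.19 ]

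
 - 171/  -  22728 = 57/7576  =  0.01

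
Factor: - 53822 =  - 2^1*17^1*1583^1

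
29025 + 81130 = 110155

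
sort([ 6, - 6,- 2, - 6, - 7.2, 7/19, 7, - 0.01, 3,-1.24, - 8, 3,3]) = [ - 8, - 7.2, - 6, - 6, - 2, - 1.24, - 0.01, 7/19,3,  3,3,  6,7 ] 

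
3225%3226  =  3225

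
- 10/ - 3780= 1/378 = 0.00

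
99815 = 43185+56630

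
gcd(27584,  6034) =862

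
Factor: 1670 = 2^1*5^1*167^1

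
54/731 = 54/731= 0.07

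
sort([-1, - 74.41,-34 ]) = [-74.41, - 34, - 1]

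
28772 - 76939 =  - 48167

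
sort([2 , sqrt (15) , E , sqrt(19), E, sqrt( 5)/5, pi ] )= [sqrt( 5)/5,2,E,E,pi, sqrt(15) , sqrt ( 19)] 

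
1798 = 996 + 802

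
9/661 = 9/661 = 0.01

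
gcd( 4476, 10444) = 1492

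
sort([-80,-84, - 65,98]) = [-84,-80, - 65,98]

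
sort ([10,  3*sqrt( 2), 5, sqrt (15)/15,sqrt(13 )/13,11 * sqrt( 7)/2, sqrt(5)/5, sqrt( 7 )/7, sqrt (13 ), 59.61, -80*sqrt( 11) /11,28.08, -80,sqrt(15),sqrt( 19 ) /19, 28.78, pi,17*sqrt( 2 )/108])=[ - 80,-80*sqrt( 11) /11, 17*sqrt( 2 )/108 , sqrt(19 )/19,sqrt( 15 ) /15, sqrt ( 13 )/13,sqrt( 7)/7, sqrt ( 5 ) /5, pi, sqrt( 13) , sqrt(15),3*sqrt ( 2), 5, 10,  11*sqrt( 7)/2,28.08,28.78,59.61 ] 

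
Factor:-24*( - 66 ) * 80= 126720 = 2^8*3^2*5^1 * 11^1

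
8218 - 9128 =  - 910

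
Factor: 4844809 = 4844809^1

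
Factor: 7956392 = 2^3  *994549^1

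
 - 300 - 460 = - 760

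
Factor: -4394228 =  - 2^2*17^1*64621^1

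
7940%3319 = 1302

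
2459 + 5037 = 7496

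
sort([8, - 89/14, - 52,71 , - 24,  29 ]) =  [-52 , - 24, - 89/14,  8 , 29,71]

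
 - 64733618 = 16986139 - 81719757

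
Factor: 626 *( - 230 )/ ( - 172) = 35995/43=5^1*23^1*43^( - 1)*313^1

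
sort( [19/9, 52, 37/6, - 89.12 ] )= [ - 89.12,19/9,37/6,52] 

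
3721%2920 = 801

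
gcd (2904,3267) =363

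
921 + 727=1648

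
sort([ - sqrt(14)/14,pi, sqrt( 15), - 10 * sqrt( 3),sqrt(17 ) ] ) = [ - 10 * sqrt (3), - sqrt( 14) /14, pi,sqrt( 15), sqrt( 17) ] 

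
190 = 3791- 3601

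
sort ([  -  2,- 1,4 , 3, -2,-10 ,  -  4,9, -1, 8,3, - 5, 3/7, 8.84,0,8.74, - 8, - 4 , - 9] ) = [  -  10,- 9, - 8 , - 5, - 4, - 4  ,-2,- 2,-1, - 1,  0,3/7, 3,3,4, 8, 8.74, 8.84, 9 ] 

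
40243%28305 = 11938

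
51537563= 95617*539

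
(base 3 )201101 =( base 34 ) FD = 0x20B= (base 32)gb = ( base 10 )523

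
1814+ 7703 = 9517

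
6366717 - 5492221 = 874496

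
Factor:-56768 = -2^6*887^1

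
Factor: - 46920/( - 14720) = 51/16  =  2^( - 4)*3^1 * 17^1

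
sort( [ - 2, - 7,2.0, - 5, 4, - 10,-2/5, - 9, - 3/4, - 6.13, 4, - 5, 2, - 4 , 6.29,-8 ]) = [ - 10,  -  9 , - 8, - 7, - 6.13,- 5, - 5, - 4, - 2,-3/4,-2/5 , 2.0,  2, 4,4,6.29]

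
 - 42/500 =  - 1 + 229/250 =- 0.08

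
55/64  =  55/64  =  0.86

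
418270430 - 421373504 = -3103074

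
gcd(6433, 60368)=7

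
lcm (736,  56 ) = 5152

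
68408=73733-5325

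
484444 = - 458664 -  - 943108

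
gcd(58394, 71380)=86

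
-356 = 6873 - 7229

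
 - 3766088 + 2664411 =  - 1101677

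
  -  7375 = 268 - 7643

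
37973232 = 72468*524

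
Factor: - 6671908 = -2^2*73^2*313^1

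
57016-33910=23106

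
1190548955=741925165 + 448623790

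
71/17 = 4  +  3/17 = 4.18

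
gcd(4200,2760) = 120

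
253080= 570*444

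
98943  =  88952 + 9991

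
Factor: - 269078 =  - 2^1*19^1*73^1*97^1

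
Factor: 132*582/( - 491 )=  -2^3*3^2*11^1*97^1  *491^ ( - 1) = - 76824/491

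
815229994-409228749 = 406001245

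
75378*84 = 6331752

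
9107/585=15+332/585=15.57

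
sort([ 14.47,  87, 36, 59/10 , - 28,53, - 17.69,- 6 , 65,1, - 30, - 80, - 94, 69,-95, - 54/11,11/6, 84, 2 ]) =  [ - 95, - 94, - 80, - 30, - 28,  -  17.69, - 6, - 54/11, 1, 11/6, 2, 59/10, 14.47, 36, 53,  65, 69 , 84,87 ] 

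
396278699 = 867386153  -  471107454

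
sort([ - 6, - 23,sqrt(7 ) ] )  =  [ - 23, - 6,sqrt ( 7) ] 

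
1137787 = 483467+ 654320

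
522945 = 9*58105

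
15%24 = 15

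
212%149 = 63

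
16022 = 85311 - 69289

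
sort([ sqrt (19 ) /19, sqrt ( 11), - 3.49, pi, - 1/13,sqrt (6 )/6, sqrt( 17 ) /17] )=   [ - 3.49, - 1/13, sqrt( 19) /19, sqrt(17)/17,sqrt( 6)/6,  pi, sqrt( 11 ) ] 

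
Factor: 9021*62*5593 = 3128176086 = 2^1*3^1*7^1*17^1*31^2*47^1 * 97^1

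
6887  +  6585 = 13472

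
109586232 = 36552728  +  73033504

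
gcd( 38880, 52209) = 9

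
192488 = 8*24061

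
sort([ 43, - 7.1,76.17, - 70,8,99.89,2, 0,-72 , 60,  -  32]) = [-72,-70,  -  32, - 7.1, 0,2,8,43,60,76.17,99.89 ] 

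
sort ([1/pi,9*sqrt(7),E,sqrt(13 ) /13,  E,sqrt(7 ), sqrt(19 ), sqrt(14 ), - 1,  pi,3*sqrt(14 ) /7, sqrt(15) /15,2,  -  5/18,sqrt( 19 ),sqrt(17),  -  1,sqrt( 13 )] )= [ - 1, - 1,-5/18,sqrt(15 ) /15,sqrt (13 )/13,1/pi,3*sqrt( 14 )/7,  2,sqrt(7 ) , E,E,pi,sqrt( 13 ),  sqrt( 14),sqrt( 17),  sqrt( 19 ),sqrt (19), 9*sqrt(7 )] 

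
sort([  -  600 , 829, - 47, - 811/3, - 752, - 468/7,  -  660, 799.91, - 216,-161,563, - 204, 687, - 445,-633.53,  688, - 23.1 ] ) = [-752,-660, - 633.53, - 600, - 445,-811/3,  -  216, - 204,  -  161,-468/7, - 47,-23.1, 563,  687, 688, 799.91, 829]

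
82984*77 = 6389768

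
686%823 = 686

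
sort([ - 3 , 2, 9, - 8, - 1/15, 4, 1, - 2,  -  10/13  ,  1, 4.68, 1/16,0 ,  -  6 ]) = [ - 8,  -  6 , - 3,-2, - 10/13,  -  1/15,  0, 1/16, 1 , 1, 2, 4, 4.68, 9]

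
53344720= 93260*572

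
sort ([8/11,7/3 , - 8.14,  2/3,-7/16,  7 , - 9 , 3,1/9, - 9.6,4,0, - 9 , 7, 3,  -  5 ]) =[ - 9.6, - 9,-9, - 8.14, - 5, - 7/16,0,1/9,2/3,8/11,7/3,3,3,4,7,7 ]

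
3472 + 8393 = 11865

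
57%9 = 3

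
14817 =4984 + 9833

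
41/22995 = 41/22995= 0.00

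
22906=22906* 1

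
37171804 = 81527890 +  - 44356086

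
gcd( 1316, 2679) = 47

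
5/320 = 1/64=0.02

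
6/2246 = 3/1123 = 0.00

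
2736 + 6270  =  9006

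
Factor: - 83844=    - 2^2*3^2 * 17^1*137^1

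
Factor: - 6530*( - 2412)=2^3*3^2*5^1*67^1*653^1 = 15750360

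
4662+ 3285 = 7947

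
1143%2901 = 1143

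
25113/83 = 25113/83=302.57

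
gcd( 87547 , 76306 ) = 1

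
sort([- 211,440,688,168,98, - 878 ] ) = [-878, - 211,98,168, 440,688 ]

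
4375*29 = 126875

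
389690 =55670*7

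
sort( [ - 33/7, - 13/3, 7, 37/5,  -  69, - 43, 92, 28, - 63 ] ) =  [ - 69, - 63, - 43, - 33/7,- 13/3,7, 37/5, 28,92]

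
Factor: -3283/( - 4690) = 2^ ( - 1)*5^( - 1)*7^1 = 7/10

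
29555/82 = 360  +  35/82 = 360.43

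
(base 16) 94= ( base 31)4o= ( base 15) 9d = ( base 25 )5N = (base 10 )148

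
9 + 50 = 59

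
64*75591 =4837824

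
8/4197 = 8/4197 = 0.00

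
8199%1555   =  424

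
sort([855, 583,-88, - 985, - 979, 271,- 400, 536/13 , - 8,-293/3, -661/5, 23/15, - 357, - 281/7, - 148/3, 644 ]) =[ - 985, - 979,  -  400 , - 357, - 661/5, - 293/3, - 88, - 148/3, - 281/7, - 8 , 23/15, 536/13,271, 583,644 , 855 ] 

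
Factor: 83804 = 2^2 * 7^1*41^1*73^1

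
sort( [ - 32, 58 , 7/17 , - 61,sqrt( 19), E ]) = [ - 61,-32 , 7/17,E,sqrt ( 19), 58 ]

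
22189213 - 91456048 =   -  69266835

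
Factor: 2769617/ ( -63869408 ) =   -  2^ (  -  5)*17^(-1)*113^(  -  1)*1039^( - 1) *2769617^1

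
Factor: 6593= 19^1*347^1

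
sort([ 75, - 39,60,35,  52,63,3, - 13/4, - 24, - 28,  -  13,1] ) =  [ -39 , - 28, - 24,-13,- 13/4,1,3,35 , 52,60,63, 75 ] 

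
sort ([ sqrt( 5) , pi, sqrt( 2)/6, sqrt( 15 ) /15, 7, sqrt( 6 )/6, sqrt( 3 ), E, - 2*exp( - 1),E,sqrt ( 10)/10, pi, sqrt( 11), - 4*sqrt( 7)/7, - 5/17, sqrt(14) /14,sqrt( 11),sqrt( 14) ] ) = [ - 4*sqrt( 7)/7 , - 2*exp(- 1 ), - 5/17, sqrt(2)/6, sqrt(15 )/15, sqrt (14 ) /14,sqrt( 10) /10, sqrt( 6 )/6, sqrt(3), sqrt( 5 ),E, E, pi,pi , sqrt( 11),sqrt(11 ),sqrt( 14),  7]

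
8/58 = 4/29= 0.14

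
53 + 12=65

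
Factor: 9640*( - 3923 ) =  - 37817720 = - 2^3*  5^1*241^1*3923^1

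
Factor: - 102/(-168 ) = 2^ ( - 2 )*7^(-1)*17^1 =17/28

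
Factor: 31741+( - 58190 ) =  - 26449 = - 26449^1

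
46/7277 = 46/7277 = 0.01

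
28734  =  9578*3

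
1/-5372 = -1 + 5371/5372 = -0.00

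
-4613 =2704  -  7317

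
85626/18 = 4757 = 4757.00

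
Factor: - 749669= - 257^1*2917^1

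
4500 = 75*60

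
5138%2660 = 2478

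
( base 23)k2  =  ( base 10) 462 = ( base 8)716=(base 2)111001110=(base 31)ES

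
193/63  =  193/63 = 3.06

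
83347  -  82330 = 1017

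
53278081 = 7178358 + 46099723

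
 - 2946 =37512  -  40458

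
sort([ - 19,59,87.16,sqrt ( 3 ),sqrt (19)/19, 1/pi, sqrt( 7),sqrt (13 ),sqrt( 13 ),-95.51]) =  [-95.51, - 19, sqrt(19 ) /19,1/pi, sqrt(3), sqrt ( 7 ),sqrt(13),sqrt(13 ),59,87.16 ] 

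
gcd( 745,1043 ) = 149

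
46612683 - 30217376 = 16395307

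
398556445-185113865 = 213442580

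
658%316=26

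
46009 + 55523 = 101532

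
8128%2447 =787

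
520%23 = 14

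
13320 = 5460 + 7860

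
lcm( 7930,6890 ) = 420290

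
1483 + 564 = 2047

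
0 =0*566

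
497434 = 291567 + 205867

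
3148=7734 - 4586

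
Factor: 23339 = 23339^1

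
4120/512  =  8 + 3/64 = 8.05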